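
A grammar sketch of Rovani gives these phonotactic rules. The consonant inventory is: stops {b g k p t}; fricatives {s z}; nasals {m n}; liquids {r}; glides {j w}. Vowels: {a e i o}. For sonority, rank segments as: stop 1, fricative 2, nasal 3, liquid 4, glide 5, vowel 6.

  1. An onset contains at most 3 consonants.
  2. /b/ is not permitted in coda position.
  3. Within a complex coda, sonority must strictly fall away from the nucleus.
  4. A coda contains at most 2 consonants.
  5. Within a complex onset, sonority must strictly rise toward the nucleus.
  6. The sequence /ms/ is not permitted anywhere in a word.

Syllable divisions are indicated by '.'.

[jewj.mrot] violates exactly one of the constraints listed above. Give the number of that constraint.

[jewj.mrot]: syllable 1 coda /wj/: /w/ (glide, 5) → /j/ (glide, 5) does not fall.
This is a violation of constraint 3: "Within a complex coda, sonority must strictly fall away from the nucleus."
The remaining constraints (1, 2, 4, 5, 6) are satisfied.

3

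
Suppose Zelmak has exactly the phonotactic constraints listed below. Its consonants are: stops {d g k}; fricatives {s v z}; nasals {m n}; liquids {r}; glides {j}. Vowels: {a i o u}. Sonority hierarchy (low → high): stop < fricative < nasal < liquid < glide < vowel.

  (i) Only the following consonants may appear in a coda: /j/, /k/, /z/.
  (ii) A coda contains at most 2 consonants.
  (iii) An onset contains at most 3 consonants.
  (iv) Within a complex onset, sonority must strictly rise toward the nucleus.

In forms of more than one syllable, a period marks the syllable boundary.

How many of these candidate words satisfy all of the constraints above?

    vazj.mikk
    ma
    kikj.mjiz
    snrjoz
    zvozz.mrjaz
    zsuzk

vazj.mikk — σ1 onset /v/, coda /zj/ (2C) ok; σ2 onset /m/, coda /kk/ (2C) ok → licit
ma — σ1 onset /m/, coda /∅/ ok → licit
kikj.mjiz — σ1 onset /k/, coda /kj/ (2C) ok; σ2 onset /mj/ (3→5 rises), coda /z/ ok → licit
snrjoz — violates constraint (iii): syllable 1 onset /snrj/ has 4 consonants (> 3) → illicit
zvozz.mrjaz — violates constraint (iv): syllable 1 onset /zv/: /z/ (fricative, 2) → /v/ (fricative, 2) does not rise → illicit
zsuzk — violates constraint (iv): syllable 1 onset /zs/: /z/ (fricative, 2) → /s/ (fricative, 2) does not rise → illicit
Licit: vazj.mikk, ma, kikj.mjiz → 3.

3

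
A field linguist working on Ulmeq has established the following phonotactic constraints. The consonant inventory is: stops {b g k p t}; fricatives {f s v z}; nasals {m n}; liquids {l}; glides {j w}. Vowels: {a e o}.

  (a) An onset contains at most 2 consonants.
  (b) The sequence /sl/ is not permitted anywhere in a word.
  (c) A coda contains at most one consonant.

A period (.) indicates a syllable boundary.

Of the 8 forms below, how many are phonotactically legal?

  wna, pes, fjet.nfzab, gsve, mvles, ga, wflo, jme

wna — σ1 onset /wn/ (2C), coda /∅/ ok → phonotactically legal
pes — σ1 onset /p/, coda /s/ ok → phonotactically legal
fjet.nfzab — violates constraint (a): syllable 2 onset /nfz/ has 3 consonants (> 2) → phonotactically illegal
gsve — violates constraint (a): syllable 1 onset /gsv/ has 3 consonants (> 2) → phonotactically illegal
mvles — violates constraint (a): syllable 1 onset /mvl/ has 3 consonants (> 2) → phonotactically illegal
ga — σ1 onset /g/, coda /∅/ ok → phonotactically legal
wflo — violates constraint (a): syllable 1 onset /wfl/ has 3 consonants (> 2) → phonotactically illegal
jme — σ1 onset /jm/ (2C), coda /∅/ ok → phonotactically legal
Phonotactically legal: wna, pes, ga, jme → 4.

4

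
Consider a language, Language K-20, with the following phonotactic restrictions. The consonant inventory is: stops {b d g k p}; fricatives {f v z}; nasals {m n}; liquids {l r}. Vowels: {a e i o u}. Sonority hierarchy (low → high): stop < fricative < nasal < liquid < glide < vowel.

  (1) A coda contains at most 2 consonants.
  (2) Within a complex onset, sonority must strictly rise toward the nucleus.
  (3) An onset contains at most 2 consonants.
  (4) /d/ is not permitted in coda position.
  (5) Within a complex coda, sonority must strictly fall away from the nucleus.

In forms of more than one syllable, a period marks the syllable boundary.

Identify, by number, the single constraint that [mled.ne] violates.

4

[mled.ne]: syllable 1 coda contains /d/.
This is a violation of constraint 4: "/d/ is not permitted in coda position."
The remaining constraints (1, 2, 3, 5) are satisfied.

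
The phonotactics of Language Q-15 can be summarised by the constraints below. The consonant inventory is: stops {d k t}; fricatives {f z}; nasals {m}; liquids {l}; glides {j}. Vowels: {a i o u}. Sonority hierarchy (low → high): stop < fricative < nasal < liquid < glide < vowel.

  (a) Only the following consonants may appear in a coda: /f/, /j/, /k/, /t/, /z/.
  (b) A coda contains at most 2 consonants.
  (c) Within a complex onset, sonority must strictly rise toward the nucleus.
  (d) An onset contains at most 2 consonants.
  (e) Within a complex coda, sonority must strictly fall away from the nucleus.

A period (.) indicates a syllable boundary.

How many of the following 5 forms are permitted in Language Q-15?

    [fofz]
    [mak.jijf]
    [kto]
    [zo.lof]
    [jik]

3

[fofz] — violates constraint (e): syllable 1 coda /fz/: /f/ (fricative, 2) → /z/ (fricative, 2) does not fall → not permitted
[mak.jijf] — σ1 onset /m/, coda /k/ ok; σ2 onset /j/, coda /jf/ (5→2 falls) ok → permitted
[kto] — violates constraint (c): syllable 1 onset /kt/: /k/ (stop, 1) → /t/ (stop, 1) does not rise → not permitted
[zo.lof] — σ1 onset /z/, coda /∅/ ok; σ2 onset /l/, coda /f/ ok → permitted
[jik] — σ1 onset /j/, coda /k/ ok → permitted
Permitted: [mak.jijf], [zo.lof], [jik] → 3.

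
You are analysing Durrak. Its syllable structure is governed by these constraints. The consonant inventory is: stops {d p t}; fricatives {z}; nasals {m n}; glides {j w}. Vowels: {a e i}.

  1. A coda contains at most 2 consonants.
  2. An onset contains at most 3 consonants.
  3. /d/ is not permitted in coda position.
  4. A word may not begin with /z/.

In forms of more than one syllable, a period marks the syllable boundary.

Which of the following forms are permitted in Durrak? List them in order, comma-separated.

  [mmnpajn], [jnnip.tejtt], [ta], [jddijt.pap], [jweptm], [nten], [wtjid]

[mmnpajn] — violates constraint 2: syllable 1 onset /mmnp/ has 4 consonants (> 3) → not permitted
[jnnip.tejtt] — violates constraint 1: syllable 2 coda /jtt/ has 3 consonants (> 2) → not permitted
[ta] — σ1 onset /t/, coda /∅/ ok → permitted
[jddijt.pap] — σ1 onset /jdd/ (3C), coda /jt/ (2C) ok; σ2 onset /p/, coda /p/ ok → permitted
[jweptm] — violates constraint 1: syllable 1 coda /ptm/ has 3 consonants (> 2) → not permitted
[nten] — σ1 onset /nt/ (2C), coda /n/ ok → permitted
[wtjid] — violates constraint 3: syllable 1 coda contains /d/ → not permitted

[ta], [jddijt.pap], [nten]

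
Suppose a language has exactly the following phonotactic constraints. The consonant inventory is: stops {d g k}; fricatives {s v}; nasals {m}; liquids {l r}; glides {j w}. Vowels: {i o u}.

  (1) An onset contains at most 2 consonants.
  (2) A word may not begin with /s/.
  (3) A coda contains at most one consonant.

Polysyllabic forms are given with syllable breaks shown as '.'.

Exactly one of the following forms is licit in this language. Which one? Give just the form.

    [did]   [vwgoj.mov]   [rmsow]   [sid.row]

[did]

[did] — σ1 onset /d/, coda /d/ ok → licit
[vwgoj.mov] — violates constraint 1: syllable 1 onset /vwg/ has 3 consonants (> 2) → illicit
[rmsow] — violates constraint 1: syllable 1 onset /rms/ has 3 consonants (> 2) → illicit
[sid.row] — violates constraint 2: word begins with /s/ → illicit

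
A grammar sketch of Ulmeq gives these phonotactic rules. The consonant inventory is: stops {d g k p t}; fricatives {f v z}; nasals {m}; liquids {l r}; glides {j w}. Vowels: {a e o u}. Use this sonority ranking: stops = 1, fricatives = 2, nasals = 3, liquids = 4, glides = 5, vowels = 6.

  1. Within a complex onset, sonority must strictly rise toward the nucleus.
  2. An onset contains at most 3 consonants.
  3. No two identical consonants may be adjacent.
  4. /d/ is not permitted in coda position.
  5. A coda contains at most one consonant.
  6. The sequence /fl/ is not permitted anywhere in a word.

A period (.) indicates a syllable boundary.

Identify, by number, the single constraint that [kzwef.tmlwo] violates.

2

[kzwef.tmlwo]: syllable 2 onset /tmlw/ has 4 consonants (> 3).
This is a violation of constraint 2: "An onset contains at most 3 consonants."
The remaining constraints (1, 3, 4, 5, 6) are satisfied.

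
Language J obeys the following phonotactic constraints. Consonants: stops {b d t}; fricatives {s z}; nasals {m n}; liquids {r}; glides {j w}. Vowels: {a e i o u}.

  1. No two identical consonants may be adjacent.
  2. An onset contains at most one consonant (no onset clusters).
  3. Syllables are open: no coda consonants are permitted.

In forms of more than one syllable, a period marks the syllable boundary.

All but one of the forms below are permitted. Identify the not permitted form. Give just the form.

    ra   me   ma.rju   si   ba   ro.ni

ma.rju

ra — σ1 onset /r/, coda /∅/ ok → permitted
me — σ1 onset /m/, coda /∅/ ok → permitted
ma.rju — violates constraint 2: syllable 2 onset /rj/ has 2 consonants (> 1) → not permitted
si — σ1 onset /s/, coda /∅/ ok → permitted
ba — σ1 onset /b/, coda /∅/ ok → permitted
ro.ni — σ1 onset /r/, coda /∅/ ok; σ2 onset /n/, coda /∅/ ok → permitted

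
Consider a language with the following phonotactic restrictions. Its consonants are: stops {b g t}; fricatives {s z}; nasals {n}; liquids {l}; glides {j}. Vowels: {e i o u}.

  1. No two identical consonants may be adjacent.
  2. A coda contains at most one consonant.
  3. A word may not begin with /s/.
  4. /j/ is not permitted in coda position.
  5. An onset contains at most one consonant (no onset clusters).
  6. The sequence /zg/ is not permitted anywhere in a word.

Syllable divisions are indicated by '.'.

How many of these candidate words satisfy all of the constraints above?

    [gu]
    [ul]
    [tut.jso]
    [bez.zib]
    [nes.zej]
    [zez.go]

2

[gu] — σ1 onset /g/, coda /∅/ ok → well-formed
[ul] — σ1 onset /∅/, coda /l/ ok → well-formed
[tut.jso] — violates constraint 5: syllable 2 onset /js/ has 2 consonants (> 1) → ill-formed
[bez.zib] — violates constraint 1: adjacent identical consonants /zz/ → ill-formed
[nes.zej] — violates constraint 4: syllable 2 coda contains /j/ → ill-formed
[zez.go] — violates constraint 6: contains banned sequence /zg/ → ill-formed
Well-formed: [gu], [ul] → 2.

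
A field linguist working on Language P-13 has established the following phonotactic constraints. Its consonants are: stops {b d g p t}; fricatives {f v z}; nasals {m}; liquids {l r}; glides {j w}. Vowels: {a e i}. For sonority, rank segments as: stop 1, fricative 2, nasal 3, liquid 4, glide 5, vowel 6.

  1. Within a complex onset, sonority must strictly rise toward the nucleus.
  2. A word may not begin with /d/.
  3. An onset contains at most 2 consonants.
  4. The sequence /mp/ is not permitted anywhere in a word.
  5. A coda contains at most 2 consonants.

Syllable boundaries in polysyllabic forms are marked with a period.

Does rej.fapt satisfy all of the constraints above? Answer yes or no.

yes

rej.fapt — σ1 onset /r/, coda /j/ ok; σ2 onset /f/, coda /pt/ (2C) ok → permitted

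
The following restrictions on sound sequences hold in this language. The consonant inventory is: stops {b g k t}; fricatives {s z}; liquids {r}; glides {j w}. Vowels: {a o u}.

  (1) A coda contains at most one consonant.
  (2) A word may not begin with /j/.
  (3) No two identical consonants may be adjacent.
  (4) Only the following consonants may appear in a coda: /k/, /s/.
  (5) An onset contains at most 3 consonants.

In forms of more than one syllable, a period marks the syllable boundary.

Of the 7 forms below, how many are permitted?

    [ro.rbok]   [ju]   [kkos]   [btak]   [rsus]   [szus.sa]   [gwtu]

[ro.rbok] — σ1 onset /r/, coda /∅/ ok; σ2 onset /rb/ (2C), coda /k/ ok → permitted
[ju] — violates constraint 2: word begins with /j/ → not permitted
[kkos] — violates constraint 3: adjacent identical consonants /kk/ → not permitted
[btak] — σ1 onset /bt/ (2C), coda /k/ ok → permitted
[rsus] — σ1 onset /rs/ (2C), coda /s/ ok → permitted
[szus.sa] — violates constraint 3: adjacent identical consonants /ss/ → not permitted
[gwtu] — σ1 onset /gwt/ (3C), coda /∅/ ok → permitted
Permitted: [ro.rbok], [btak], [rsus], [gwtu] → 4.

4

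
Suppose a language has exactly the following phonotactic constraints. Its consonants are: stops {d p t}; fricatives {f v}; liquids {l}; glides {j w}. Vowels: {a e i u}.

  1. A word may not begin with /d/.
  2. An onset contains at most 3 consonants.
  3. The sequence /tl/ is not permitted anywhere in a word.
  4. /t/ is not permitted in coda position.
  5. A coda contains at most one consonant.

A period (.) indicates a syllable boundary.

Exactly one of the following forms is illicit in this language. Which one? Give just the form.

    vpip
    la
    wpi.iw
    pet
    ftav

vpip — σ1 onset /vp/ (2C), coda /p/ ok → licit
la — σ1 onset /l/, coda /∅/ ok → licit
wpi.iw — σ1 onset /wp/ (2C), coda /∅/ ok; σ2 onset /∅/, coda /w/ ok → licit
pet — violates constraint 4: syllable 1 coda contains /t/ → illicit
ftav — σ1 onset /ft/ (2C), coda /v/ ok → licit

pet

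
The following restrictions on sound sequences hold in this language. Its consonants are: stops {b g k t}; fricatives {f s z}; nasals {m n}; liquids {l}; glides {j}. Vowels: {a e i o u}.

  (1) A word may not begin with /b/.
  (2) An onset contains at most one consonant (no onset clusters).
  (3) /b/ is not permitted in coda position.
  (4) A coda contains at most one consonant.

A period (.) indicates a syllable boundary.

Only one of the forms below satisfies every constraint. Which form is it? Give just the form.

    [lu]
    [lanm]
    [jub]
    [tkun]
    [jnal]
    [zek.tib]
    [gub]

[lu] — σ1 onset /l/, coda /∅/ ok → permitted
[lanm] — violates constraint 4: syllable 1 coda /nm/ has 2 consonants (> 1) → not permitted
[jub] — violates constraint 3: syllable 1 coda contains /b/ → not permitted
[tkun] — violates constraint 2: syllable 1 onset /tk/ has 2 consonants (> 1) → not permitted
[jnal] — violates constraint 2: syllable 1 onset /jn/ has 2 consonants (> 1) → not permitted
[zek.tib] — violates constraint 3: syllable 2 coda contains /b/ → not permitted
[gub] — violates constraint 3: syllable 1 coda contains /b/ → not permitted

[lu]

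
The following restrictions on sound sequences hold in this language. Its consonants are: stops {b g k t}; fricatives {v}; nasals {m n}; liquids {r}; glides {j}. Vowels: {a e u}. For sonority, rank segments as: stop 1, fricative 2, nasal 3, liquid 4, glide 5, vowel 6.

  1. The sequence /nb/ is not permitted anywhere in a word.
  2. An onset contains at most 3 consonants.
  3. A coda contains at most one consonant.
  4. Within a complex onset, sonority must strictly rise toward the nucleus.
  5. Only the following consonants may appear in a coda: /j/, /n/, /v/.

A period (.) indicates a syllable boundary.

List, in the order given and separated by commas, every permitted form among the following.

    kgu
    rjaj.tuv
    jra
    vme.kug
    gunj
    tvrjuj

kgu — violates constraint 4: syllable 1 onset /kg/: /k/ (stop, 1) → /g/ (stop, 1) does not rise → not permitted
rjaj.tuv — σ1 onset /rj/ (4→5 rises), coda /j/ ok; σ2 onset /t/, coda /v/ ok → permitted
jra — violates constraint 4: syllable 1 onset /jr/: /j/ (glide, 5) → /r/ (liquid, 4) does not rise → not permitted
vme.kug — violates constraint 5: syllable 2 coda contains /g/, which is not a licensed coda consonant → not permitted
gunj — violates constraint 3: syllable 1 coda /nj/ has 2 consonants (> 1) → not permitted
tvrjuj — violates constraint 2: syllable 1 onset /tvrj/ has 4 consonants (> 3) → not permitted

rjaj.tuv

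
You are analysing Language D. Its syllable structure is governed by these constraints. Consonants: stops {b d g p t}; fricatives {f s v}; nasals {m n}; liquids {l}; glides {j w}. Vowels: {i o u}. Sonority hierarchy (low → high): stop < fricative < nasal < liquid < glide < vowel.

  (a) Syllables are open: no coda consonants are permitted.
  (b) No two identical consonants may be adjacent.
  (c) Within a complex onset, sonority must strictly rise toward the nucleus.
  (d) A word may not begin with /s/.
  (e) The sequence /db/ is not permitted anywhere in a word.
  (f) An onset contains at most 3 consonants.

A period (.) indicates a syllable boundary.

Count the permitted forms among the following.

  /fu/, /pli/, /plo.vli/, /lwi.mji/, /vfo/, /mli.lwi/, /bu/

/fu/ — σ1 onset /f/, coda /∅/ ok → permitted
/pli/ — σ1 onset /pl/ (1→4 rises), coda /∅/ ok → permitted
/plo.vli/ — σ1 onset /pl/ (1→4 rises), coda /∅/ ok; σ2 onset /vl/ (2→4 rises), coda /∅/ ok → permitted
/lwi.mji/ — σ1 onset /lw/ (4→5 rises), coda /∅/ ok; σ2 onset /mj/ (3→5 rises), coda /∅/ ok → permitted
/vfo/ — violates constraint (c): syllable 1 onset /vf/: /v/ (fricative, 2) → /f/ (fricative, 2) does not rise → not permitted
/mli.lwi/ — σ1 onset /ml/ (3→4 rises), coda /∅/ ok; σ2 onset /lw/ (4→5 rises), coda /∅/ ok → permitted
/bu/ — σ1 onset /b/, coda /∅/ ok → permitted
Permitted: /fu/, /pli/, /plo.vli/, /lwi.mji/, /mli.lwi/, /bu/ → 6.

6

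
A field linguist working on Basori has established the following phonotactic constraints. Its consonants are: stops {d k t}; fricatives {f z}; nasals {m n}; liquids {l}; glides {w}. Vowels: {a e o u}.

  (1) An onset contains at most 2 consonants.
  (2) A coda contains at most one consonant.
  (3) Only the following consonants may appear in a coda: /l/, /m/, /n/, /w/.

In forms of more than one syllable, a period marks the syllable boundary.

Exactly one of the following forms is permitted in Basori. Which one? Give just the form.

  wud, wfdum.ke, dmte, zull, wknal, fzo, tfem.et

wud — violates constraint 3: syllable 1 coda contains /d/, which is not a licensed coda consonant → not permitted
wfdum.ke — violates constraint 1: syllable 1 onset /wfd/ has 3 consonants (> 2) → not permitted
dmte — violates constraint 1: syllable 1 onset /dmt/ has 3 consonants (> 2) → not permitted
zull — violates constraint 2: syllable 1 coda /ll/ has 2 consonants (> 1) → not permitted
wknal — violates constraint 1: syllable 1 onset /wkn/ has 3 consonants (> 2) → not permitted
fzo — σ1 onset /fz/ (2C), coda /∅/ ok → permitted
tfem.et — violates constraint 3: syllable 2 coda contains /t/, which is not a licensed coda consonant → not permitted

fzo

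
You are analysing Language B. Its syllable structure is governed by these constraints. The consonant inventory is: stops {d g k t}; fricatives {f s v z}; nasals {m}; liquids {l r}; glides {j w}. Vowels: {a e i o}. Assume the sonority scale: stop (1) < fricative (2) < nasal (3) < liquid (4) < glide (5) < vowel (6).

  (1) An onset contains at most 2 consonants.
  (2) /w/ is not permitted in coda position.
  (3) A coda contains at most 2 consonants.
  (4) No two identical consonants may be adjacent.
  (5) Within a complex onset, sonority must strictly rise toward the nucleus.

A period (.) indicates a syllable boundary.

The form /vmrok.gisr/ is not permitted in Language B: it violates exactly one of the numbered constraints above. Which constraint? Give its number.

/vmrok.gisr/: syllable 1 onset /vmr/ has 3 consonants (> 2).
This is a violation of constraint 1: "An onset contains at most 2 consonants."
The remaining constraints (2, 3, 4, 5) are satisfied.

1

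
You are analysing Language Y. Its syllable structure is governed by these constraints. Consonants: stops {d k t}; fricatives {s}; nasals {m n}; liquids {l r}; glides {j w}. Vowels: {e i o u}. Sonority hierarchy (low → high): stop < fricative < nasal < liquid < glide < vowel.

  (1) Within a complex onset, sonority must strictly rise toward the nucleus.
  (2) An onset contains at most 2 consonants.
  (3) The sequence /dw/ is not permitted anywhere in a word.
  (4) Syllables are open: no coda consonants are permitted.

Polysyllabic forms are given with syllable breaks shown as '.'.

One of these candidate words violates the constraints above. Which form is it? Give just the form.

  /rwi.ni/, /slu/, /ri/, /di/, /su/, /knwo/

/knwo/

/rwi.ni/ — σ1 onset /rw/ (4→5 rises), coda /∅/ ok; σ2 onset /n/, coda /∅/ ok → well-formed
/slu/ — σ1 onset /sl/ (2→4 rises), coda /∅/ ok → well-formed
/ri/ — σ1 onset /r/, coda /∅/ ok → well-formed
/di/ — σ1 onset /d/, coda /∅/ ok → well-formed
/su/ — σ1 onset /s/, coda /∅/ ok → well-formed
/knwo/ — violates constraint 2: syllable 1 onset /knw/ has 3 consonants (> 2) → ill-formed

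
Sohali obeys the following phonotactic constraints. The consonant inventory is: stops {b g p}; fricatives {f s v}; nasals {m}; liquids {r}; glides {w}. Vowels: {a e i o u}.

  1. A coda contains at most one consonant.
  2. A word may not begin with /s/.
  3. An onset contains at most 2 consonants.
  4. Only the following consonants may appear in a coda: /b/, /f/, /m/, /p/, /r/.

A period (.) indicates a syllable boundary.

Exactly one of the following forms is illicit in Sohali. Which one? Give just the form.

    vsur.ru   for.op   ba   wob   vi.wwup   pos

vsur.ru — σ1 onset /vs/ (2C), coda /r/ ok; σ2 onset /r/, coda /∅/ ok → licit
for.op — σ1 onset /f/, coda /r/ ok; σ2 onset /∅/, coda /p/ ok → licit
ba — σ1 onset /b/, coda /∅/ ok → licit
wob — σ1 onset /w/, coda /b/ ok → licit
vi.wwup — σ1 onset /v/, coda /∅/ ok; σ2 onset /ww/ (2C), coda /p/ ok → licit
pos — violates constraint 4: syllable 1 coda contains /s/, which is not a licensed coda consonant → illicit

pos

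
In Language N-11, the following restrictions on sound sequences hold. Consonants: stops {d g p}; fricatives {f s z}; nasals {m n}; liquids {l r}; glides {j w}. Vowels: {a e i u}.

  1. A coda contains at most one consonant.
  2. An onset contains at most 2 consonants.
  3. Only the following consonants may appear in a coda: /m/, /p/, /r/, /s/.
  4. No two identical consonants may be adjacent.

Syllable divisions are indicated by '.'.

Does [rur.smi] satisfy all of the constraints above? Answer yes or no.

[rur.smi] — σ1 onset /r/, coda /r/ ok; σ2 onset /sm/ (2C), coda /∅/ ok → phonotactically legal

yes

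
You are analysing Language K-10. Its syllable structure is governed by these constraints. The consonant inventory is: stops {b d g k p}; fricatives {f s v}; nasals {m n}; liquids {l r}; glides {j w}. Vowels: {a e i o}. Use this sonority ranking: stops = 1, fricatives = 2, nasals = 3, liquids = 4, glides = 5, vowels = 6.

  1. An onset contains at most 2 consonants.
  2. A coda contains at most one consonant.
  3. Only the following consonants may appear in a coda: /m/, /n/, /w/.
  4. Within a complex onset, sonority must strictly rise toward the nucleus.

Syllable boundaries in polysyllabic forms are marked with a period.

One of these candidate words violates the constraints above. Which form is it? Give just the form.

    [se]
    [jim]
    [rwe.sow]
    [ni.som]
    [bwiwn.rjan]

[bwiwn.rjan]

[se] — σ1 onset /s/, coda /∅/ ok → permitted
[jim] — σ1 onset /j/, coda /m/ ok → permitted
[rwe.sow] — σ1 onset /rw/ (4→5 rises), coda /∅/ ok; σ2 onset /s/, coda /w/ ok → permitted
[ni.som] — σ1 onset /n/, coda /∅/ ok; σ2 onset /s/, coda /m/ ok → permitted
[bwiwn.rjan] — violates constraint 2: syllable 1 coda /wn/ has 2 consonants (> 1) → not permitted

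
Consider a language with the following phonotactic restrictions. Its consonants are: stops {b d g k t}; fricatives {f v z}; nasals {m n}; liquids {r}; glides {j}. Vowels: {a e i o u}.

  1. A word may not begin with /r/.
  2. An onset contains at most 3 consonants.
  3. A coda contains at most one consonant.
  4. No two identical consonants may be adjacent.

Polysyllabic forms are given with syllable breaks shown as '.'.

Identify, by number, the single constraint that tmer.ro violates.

4

tmer.ro: adjacent identical consonants /rr/.
This is a violation of constraint 4: "No two identical consonants may be adjacent."
The remaining constraints (1, 2, 3) are satisfied.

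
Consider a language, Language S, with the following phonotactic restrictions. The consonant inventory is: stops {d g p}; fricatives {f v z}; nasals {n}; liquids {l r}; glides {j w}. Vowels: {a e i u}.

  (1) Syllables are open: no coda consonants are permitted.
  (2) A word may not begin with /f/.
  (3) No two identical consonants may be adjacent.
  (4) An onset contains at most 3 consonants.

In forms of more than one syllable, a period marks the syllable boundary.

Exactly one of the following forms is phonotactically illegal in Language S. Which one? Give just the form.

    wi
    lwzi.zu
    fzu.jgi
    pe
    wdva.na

fzu.jgi

wi — σ1 onset /w/, coda /∅/ ok → phonotactically legal
lwzi.zu — σ1 onset /lwz/ (3C), coda /∅/ ok; σ2 onset /z/, coda /∅/ ok → phonotactically legal
fzu.jgi — violates constraint 2: word begins with /f/ → phonotactically illegal
pe — σ1 onset /p/, coda /∅/ ok → phonotactically legal
wdva.na — σ1 onset /wdv/ (3C), coda /∅/ ok; σ2 onset /n/, coda /∅/ ok → phonotactically legal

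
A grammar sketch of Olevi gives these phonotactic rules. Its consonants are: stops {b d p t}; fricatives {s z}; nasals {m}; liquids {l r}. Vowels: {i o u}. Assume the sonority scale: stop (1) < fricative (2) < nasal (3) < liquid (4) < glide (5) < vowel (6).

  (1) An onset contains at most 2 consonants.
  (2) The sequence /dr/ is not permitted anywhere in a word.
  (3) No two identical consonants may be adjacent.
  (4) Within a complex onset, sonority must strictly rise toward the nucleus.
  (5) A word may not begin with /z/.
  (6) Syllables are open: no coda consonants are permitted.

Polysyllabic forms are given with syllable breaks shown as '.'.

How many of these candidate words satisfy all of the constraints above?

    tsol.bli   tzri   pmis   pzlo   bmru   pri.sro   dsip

tsol.bli — violates constraint 6: syllable 1 coda /l/ has 1 consonant (> 0) → illicit
tzri — violates constraint 1: syllable 1 onset /tzr/ has 3 consonants (> 2) → illicit
pmis — violates constraint 6: syllable 1 coda /s/ has 1 consonant (> 0) → illicit
pzlo — violates constraint 1: syllable 1 onset /pzl/ has 3 consonants (> 2) → illicit
bmru — violates constraint 1: syllable 1 onset /bmr/ has 3 consonants (> 2) → illicit
pri.sro — σ1 onset /pr/ (1→4 rises), coda /∅/ ok; σ2 onset /sr/ (2→4 rises), coda /∅/ ok → licit
dsip — violates constraint 6: syllable 1 coda /p/ has 1 consonant (> 0) → illicit
Licit: pri.sro → 1.

1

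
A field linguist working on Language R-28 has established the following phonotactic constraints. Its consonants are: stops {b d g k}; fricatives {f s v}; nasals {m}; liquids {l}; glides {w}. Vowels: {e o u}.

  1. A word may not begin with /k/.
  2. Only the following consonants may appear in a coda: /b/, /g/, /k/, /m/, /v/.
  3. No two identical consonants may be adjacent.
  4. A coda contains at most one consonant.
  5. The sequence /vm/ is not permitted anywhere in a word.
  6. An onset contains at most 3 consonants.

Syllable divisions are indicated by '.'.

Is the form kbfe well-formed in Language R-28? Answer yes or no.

kbfe — violates constraint 1: word begins with /k/ → ill-formed

no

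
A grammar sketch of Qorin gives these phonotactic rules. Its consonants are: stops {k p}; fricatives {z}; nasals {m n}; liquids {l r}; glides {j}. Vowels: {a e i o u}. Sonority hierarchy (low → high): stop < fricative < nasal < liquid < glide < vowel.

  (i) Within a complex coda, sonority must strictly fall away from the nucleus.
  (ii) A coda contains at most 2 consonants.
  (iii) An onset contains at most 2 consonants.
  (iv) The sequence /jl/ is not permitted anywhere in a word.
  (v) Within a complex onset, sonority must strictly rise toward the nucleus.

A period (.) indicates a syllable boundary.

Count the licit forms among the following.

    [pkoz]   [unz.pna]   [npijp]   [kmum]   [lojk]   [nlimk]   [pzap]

5

[pkoz] — violates constraint (v): syllable 1 onset /pk/: /p/ (stop, 1) → /k/ (stop, 1) does not rise → illicit
[unz.pna] — σ1 onset /∅/, coda /nz/ (3→2 falls) ok; σ2 onset /pn/ (1→3 rises), coda /∅/ ok → licit
[npijp] — violates constraint (v): syllable 1 onset /np/: /n/ (nasal, 3) → /p/ (stop, 1) does not rise → illicit
[kmum] — σ1 onset /km/ (1→3 rises), coda /m/ ok → licit
[lojk] — σ1 onset /l/, coda /jk/ (5→1 falls) ok → licit
[nlimk] — σ1 onset /nl/ (3→4 rises), coda /mk/ (3→1 falls) ok → licit
[pzap] — σ1 onset /pz/ (1→2 rises), coda /p/ ok → licit
Licit: [unz.pna], [kmum], [lojk], [nlimk], [pzap] → 5.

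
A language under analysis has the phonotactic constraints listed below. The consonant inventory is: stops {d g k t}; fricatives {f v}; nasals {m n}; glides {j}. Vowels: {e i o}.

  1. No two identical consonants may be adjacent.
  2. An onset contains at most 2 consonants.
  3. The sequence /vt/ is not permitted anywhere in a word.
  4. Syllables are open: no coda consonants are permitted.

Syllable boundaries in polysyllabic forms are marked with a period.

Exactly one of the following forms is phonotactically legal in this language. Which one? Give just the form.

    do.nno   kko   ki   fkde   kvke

ki

do.nno — violates constraint 1: adjacent identical consonants /nn/ → phonotactically illegal
kko — violates constraint 1: adjacent identical consonants /kk/ → phonotactically illegal
ki — σ1 onset /k/, coda /∅/ ok → phonotactically legal
fkde — violates constraint 2: syllable 1 onset /fkd/ has 3 consonants (> 2) → phonotactically illegal
kvke — violates constraint 2: syllable 1 onset /kvk/ has 3 consonants (> 2) → phonotactically illegal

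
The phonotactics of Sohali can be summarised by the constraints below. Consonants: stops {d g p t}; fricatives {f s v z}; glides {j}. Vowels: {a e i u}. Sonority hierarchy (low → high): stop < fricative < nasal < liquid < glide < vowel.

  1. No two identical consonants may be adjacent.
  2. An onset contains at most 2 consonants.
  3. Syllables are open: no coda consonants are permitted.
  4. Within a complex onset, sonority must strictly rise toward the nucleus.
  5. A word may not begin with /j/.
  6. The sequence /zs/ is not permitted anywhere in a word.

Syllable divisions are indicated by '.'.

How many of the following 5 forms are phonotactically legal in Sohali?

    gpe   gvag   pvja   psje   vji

gpe — violates constraint 4: syllable 1 onset /gp/: /g/ (stop, 1) → /p/ (stop, 1) does not rise → phonotactically illegal
gvag — violates constraint 3: syllable 1 coda /g/ has 1 consonant (> 0) → phonotactically illegal
pvja — violates constraint 2: syllable 1 onset /pvj/ has 3 consonants (> 2) → phonotactically illegal
psje — violates constraint 2: syllable 1 onset /psj/ has 3 consonants (> 2) → phonotactically illegal
vji — σ1 onset /vj/ (2→5 rises), coda /∅/ ok → phonotactically legal
Phonotactically legal: vji → 1.

1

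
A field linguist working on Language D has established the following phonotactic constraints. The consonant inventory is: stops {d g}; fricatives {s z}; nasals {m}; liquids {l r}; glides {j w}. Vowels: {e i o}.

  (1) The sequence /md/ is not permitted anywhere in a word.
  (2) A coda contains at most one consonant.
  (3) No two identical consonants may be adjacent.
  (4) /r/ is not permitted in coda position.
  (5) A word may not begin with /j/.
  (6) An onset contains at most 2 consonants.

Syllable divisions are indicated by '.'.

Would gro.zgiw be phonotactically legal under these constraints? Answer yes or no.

gro.zgiw — σ1 onset /gr/ (2C), coda /∅/ ok; σ2 onset /zg/ (2C), coda /w/ ok → phonotactically legal

yes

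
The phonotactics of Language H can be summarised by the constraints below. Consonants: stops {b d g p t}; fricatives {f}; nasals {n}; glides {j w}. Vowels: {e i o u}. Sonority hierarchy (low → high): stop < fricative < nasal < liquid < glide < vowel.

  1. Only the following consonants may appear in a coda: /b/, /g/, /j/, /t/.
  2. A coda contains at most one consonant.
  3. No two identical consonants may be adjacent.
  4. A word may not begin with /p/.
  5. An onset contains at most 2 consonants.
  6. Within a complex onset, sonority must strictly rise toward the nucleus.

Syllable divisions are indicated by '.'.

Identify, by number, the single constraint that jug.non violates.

1

jug.non: syllable 2 coda contains /n/, which is not a licensed coda consonant.
This is a violation of constraint 1: "Only the following consonants may appear in a coda: /b/, /g/, /j/, /t/."
The remaining constraints (2, 3, 4, 5, 6) are satisfied.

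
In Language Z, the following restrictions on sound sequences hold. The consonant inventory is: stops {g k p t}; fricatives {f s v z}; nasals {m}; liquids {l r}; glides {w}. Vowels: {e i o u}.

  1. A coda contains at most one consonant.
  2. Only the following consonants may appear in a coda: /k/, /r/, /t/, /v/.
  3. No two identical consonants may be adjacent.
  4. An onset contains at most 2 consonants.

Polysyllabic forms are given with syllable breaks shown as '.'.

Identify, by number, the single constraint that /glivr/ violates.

1

/glivr/: syllable 1 coda /vr/ has 2 consonants (> 1).
This is a violation of constraint 1: "A coda contains at most one consonant."
The remaining constraints (2, 3, 4) are satisfied.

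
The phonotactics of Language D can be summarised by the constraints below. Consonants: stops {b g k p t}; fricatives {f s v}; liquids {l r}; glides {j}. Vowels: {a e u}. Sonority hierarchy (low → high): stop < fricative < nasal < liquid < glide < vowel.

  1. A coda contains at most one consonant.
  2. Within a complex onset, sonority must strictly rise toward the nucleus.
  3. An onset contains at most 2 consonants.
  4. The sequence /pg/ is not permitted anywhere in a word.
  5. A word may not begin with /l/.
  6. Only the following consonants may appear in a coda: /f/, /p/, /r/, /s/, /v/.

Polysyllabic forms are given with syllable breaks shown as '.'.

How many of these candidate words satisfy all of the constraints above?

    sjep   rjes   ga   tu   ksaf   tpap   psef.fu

sjep — σ1 onset /sj/ (2→5 rises), coda /p/ ok → permitted
rjes — σ1 onset /rj/ (4→5 rises), coda /s/ ok → permitted
ga — σ1 onset /g/, coda /∅/ ok → permitted
tu — σ1 onset /t/, coda /∅/ ok → permitted
ksaf — σ1 onset /ks/ (1→2 rises), coda /f/ ok → permitted
tpap — violates constraint 2: syllable 1 onset /tp/: /t/ (stop, 1) → /p/ (stop, 1) does not rise → not permitted
psef.fu — σ1 onset /ps/ (1→2 rises), coda /f/ ok; σ2 onset /f/, coda /∅/ ok → permitted
Permitted: sjep, rjes, ga, tu, ksaf, psef.fu → 6.

6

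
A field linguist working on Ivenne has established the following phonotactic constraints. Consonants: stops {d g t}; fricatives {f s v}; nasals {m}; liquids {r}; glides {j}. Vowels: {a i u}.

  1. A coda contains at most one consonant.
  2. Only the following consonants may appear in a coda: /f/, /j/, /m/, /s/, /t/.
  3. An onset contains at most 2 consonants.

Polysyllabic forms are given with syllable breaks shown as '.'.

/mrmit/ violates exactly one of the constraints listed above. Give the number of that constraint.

3

/mrmit/: syllable 1 onset /mrm/ has 3 consonants (> 2).
This is a violation of constraint 3: "An onset contains at most 2 consonants."
The remaining constraints (1, 2) are satisfied.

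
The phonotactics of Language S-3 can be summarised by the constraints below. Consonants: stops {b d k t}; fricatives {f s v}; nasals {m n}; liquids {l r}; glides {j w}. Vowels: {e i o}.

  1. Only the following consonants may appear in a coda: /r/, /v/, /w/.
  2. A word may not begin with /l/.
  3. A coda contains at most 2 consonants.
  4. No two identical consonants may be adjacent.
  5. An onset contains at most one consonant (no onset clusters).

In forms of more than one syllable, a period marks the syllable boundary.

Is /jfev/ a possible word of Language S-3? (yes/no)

/jfev/ — violates constraint 5: syllable 1 onset /jf/ has 2 consonants (> 1) → illicit

no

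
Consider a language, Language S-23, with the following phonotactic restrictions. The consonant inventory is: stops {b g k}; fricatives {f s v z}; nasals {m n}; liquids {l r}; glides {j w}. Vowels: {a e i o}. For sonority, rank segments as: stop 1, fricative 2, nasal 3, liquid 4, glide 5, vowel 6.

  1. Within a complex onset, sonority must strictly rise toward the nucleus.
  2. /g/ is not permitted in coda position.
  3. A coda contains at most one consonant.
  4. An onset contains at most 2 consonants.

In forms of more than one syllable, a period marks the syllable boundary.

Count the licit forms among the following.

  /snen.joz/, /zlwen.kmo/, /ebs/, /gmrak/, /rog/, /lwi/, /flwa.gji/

2

/snen.joz/ — σ1 onset /sn/ (2→3 rises), coda /n/ ok; σ2 onset /j/, coda /z/ ok → licit
/zlwen.kmo/ — violates constraint 4: syllable 1 onset /zlw/ has 3 consonants (> 2) → illicit
/ebs/ — violates constraint 3: syllable 1 coda /bs/ has 2 consonants (> 1) → illicit
/gmrak/ — violates constraint 4: syllable 1 onset /gmr/ has 3 consonants (> 2) → illicit
/rog/ — violates constraint 2: syllable 1 coda contains /g/ → illicit
/lwi/ — σ1 onset /lw/ (4→5 rises), coda /∅/ ok → licit
/flwa.gji/ — violates constraint 4: syllable 1 onset /flw/ has 3 consonants (> 2) → illicit
Licit: /snen.joz/, /lwi/ → 2.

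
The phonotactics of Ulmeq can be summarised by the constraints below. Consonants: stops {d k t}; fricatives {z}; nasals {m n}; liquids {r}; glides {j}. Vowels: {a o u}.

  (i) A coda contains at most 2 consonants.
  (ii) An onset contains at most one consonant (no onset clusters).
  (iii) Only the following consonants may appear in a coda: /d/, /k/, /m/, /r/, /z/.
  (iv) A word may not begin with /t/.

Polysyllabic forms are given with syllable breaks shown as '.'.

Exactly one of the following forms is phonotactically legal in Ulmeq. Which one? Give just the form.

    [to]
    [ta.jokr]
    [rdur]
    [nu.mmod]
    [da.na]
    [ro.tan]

[to] — violates constraint (iv): word begins with /t/ → phonotactically illegal
[ta.jokr] — violates constraint (iv): word begins with /t/ → phonotactically illegal
[rdur] — violates constraint (ii): syllable 1 onset /rd/ has 2 consonants (> 1) → phonotactically illegal
[nu.mmod] — violates constraint (ii): syllable 2 onset /mm/ has 2 consonants (> 1) → phonotactically illegal
[da.na] — σ1 onset /d/, coda /∅/ ok; σ2 onset /n/, coda /∅/ ok → phonotactically legal
[ro.tan] — violates constraint (iii): syllable 2 coda contains /n/, which is not a licensed coda consonant → phonotactically illegal

[da.na]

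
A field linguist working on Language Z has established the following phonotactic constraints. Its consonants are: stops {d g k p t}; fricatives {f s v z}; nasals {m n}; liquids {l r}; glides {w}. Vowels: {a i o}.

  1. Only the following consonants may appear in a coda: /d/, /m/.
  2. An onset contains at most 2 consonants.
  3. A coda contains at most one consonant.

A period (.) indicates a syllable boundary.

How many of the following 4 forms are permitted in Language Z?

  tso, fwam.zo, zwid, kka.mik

tso — σ1 onset /ts/ (2C), coda /∅/ ok → permitted
fwam.zo — σ1 onset /fw/ (2C), coda /m/ ok; σ2 onset /z/, coda /∅/ ok → permitted
zwid — σ1 onset /zw/ (2C), coda /d/ ok → permitted
kka.mik — violates constraint 1: syllable 2 coda contains /k/, which is not a licensed coda consonant → not permitted
Permitted: tso, fwam.zo, zwid → 3.

3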